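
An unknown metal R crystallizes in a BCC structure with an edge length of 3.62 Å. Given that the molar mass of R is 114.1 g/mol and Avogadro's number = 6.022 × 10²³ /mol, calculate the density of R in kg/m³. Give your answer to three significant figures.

7990 kg/m³

A BCC unit cell contains Z = 2 atoms.
Cell volume: a³ = (3.62 Å)³ = (3.620 × 10^-8 cm)³ = 4.744 × 10^-23 cm³.
ρ = Z·M/(N_A·a³) = 2 × 114.1 / (6.022 × 10²³ × 4.744 × 10^-23) = 7.988 g/cm³ = 7990 kg/m³.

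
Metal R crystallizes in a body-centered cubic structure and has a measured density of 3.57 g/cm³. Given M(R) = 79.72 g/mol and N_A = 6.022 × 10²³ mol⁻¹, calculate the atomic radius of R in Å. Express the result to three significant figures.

For a BCC cell (Z = 2), a³ = Z·M/(N_A·ρ) = 2 × 79.72 / (6.022 × 10²³ × 3.570) = 7.416 × 10^-23 cm³, so a = 4.201 × 10^-8 cm = 4.201 Å.
Atoms touch along the body diagonal, so √3·a = 4r, so r = 0.4330 × a = 1.82 Å.

1.82 Å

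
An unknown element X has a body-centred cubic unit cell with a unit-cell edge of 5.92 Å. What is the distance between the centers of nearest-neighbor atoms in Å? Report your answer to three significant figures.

5.13 Å

In a BCC structure, atoms touch along the body diagonal, so √3·a = 4r; the nearest-neighbor distance equals 2r = 0.8660·a.
d = 0.8660 × 5.92 = 5.13 Å.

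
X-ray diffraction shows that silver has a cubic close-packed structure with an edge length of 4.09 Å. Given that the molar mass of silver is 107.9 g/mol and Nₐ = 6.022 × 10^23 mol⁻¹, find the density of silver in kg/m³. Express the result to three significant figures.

10500 kg/m³

An FCC unit cell contains Z = 4 atoms.
Cell volume: a³ = (4.09 Å)³ = (4.090 × 10^-8 cm)³ = 6.842 × 10^-23 cm³.
ρ = Z·M/(N_A·a³) = 4 × 107.9 / (6.022 × 10²³ × 6.842 × 10^-23) = 10.48 g/cm³ = 10500 kg/m³.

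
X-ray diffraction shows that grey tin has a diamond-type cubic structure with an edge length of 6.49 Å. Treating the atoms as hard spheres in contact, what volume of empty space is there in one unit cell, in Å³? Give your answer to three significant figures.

180 Å³

In a diamond cubic lattice nearest neighbors lie along the body diagonal with √3·a = 8r, so r = 0.2165a = 1.405 Å.
V_cell = a³ = 273.4 Å³; V_atoms = 8 × (4/3)πr³ = 92.97 Å³.
Empty space = 273.4 − 92.97 = 180 Å³.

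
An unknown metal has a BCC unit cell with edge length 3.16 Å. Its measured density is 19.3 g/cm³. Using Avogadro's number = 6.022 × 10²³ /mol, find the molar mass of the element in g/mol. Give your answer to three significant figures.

A BCC cell has Z = 2 atoms; a = 3.160 × 10^-8 cm.
M = ρ·N_A·a³/Z = 19.3 × 6.022 × 10²³ × 3.155 × 10^-23 / 2 = 183 g/mol.

183 g/mol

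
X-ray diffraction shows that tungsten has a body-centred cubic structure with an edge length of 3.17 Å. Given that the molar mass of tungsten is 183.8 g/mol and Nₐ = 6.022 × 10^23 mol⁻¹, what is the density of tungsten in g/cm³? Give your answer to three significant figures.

19.2 g/cm³

A BCC unit cell contains Z = 2 atoms.
Cell volume: a³ = (3.17 Å)³ = (3.170 × 10^-8 cm)³ = 3.186 × 10^-23 cm³.
ρ = Z·M/(N_A·a³) = 2 × 183.8 / (6.022 × 10²³ × 3.186 × 10^-23) = 19.16 g/cm³.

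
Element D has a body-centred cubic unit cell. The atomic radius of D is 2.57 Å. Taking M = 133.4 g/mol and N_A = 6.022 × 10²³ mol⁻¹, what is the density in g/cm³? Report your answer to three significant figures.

2.12 g/cm³

In a BCC lattice, atoms touch along the body diagonal, so √3·a = 4r, giving a = 5.935 Å = 5.935 × 10^-8 cm.
With Z = 2, ρ = Z·M/(N_A·a³) = 2 × 133.4 / (6.022 × 10²³ × 2.091 × 10^-22) = 2.119 g/cm³.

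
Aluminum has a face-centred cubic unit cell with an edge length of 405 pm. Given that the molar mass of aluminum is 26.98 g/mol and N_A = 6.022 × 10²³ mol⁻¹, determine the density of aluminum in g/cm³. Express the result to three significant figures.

2.70 g/cm³

An FCC unit cell contains Z = 4 atoms.
Cell volume: a³ = (405 pm)³ = (4.050 × 10^-8 cm)³ = 6.643 × 10^-23 cm³.
ρ = Z·M/(N_A·a³) = 4 × 26.98 / (6.022 × 10²³ × 6.643 × 10^-23) = 2.698 g/cm³.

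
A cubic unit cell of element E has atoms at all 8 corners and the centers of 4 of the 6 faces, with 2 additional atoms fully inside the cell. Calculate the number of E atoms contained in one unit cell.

5

Corner atoms are shared by 8 cells (1/8 each), face atoms by 2 (1/2 each), interior atoms are unshared.
Net atoms = 8 × 1/8 + 4 × 1/2 + 2 = 1 + 2 + 2 = 5.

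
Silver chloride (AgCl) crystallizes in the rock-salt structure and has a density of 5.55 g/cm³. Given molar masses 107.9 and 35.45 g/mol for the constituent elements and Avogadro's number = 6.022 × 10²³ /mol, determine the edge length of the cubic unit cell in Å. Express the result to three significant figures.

M(AgCl) = 143.35 g/mol; Z = 4 formula units per cell.
a³ = Z·M/(N_A·ρ) = 4 × 143.35 / (6.022 × 10²³ × 5.55) = 1.716 × 10^-22 cm³, so a = 5.557 × 10^-8 cm = 5.56 Å.

5.56 Å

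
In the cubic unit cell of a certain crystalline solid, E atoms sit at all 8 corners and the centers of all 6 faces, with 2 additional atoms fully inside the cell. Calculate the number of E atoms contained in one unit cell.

6

Corner atoms are shared by 8 cells (1/8 each), face atoms by 2 (1/2 each), interior atoms are unshared.
Net atoms = 8 × 1/8 + 6 × 1/2 + 2 = 1 + 3 + 2 = 6.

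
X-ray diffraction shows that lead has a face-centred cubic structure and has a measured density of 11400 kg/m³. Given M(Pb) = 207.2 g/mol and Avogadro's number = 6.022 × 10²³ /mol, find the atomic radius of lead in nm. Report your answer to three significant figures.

0.175 nm

For an FCC cell (Z = 4), a³ = Z·M/(N_A·ρ) = 4 × 207.2 / (6.022 × 10²³ × 11.40) = 1.207 × 10^-22 cm³, so a = 4.942 × 10^-8 cm = 0.4942 nm.
Atoms touch along the face diagonal, so √2·a = 4r, so r = 0.3536 × a = 0.175 nm.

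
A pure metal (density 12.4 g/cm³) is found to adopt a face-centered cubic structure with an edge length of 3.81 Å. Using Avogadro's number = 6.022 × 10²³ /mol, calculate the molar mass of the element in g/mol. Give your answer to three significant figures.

103 g/mol

An FCC cell has Z = 4 atoms; a = 3.810 × 10^-8 cm.
M = ρ·N_A·a³/Z = 12.4 × 6.022 × 10²³ × 5.531 × 10^-23 / 4 = 103 g/mol.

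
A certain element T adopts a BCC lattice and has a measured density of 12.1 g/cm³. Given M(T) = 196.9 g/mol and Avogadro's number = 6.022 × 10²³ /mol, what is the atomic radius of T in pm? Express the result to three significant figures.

164 pm

For a BCC cell (Z = 2), a³ = Z·M/(N_A·ρ) = 2 × 196.9 / (6.022 × 10²³ × 12.10) = 5.404 × 10^-23 cm³, so a = 3.781 × 10^-8 cm = 378.1 pm.
Atoms touch along the body diagonal, so √3·a = 4r, so r = 0.4330 × a = 164 pm.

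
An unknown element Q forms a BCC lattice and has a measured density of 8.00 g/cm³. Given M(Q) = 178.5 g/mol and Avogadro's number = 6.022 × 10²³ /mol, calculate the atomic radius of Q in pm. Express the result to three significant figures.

For a BCC cell (Z = 2), a³ = Z·M/(N_A·ρ) = 2 × 178.5 / (6.022 × 10²³ × 8.000) = 7.410 × 10^-23 cm³, so a = 4.200 × 10^-8 cm = 420.0 pm.
Atoms touch along the body diagonal, so √3·a = 4r, so r = 0.4330 × a = 182 pm.

182 pm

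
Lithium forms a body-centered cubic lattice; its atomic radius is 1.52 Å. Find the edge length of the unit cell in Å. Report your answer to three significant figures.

3.51 Å

In a BCC lattice, atoms touch along the body diagonal, so √3·a = 4r.
a = 4r/√3 = 4 × 1.52 / 1.7321 = 3.51 Å.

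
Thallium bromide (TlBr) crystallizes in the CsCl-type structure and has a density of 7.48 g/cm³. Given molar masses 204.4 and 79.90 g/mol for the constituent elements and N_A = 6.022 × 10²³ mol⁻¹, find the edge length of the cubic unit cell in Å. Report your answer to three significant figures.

3.98 Å

M(TlBr) = 284.3 g/mol; Z = 1 formula unit per cell.
a³ = Z·M/(N_A·ρ) = 1 × 284.3 / (6.022 × 10²³ × 7.48) = 6.312 × 10^-23 cm³, so a = 3.981 × 10^-8 cm = 3.98 Å.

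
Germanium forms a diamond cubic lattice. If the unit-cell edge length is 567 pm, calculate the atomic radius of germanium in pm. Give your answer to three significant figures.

In a diamond cubic lattice, nearest neighbors lie along the body diagonal with √3·a = 8r.
r = √3·a/8 = 1.7321 × 567 / 8 = 123 pm.

123 pm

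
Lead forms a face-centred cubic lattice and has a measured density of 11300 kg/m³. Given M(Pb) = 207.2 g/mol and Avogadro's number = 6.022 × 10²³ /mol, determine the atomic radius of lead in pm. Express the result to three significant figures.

For an FCC cell (Z = 4), a³ = Z·M/(N_A·ρ) = 4 × 207.2 / (6.022 × 10²³ × 11.30) = 1.218 × 10^-22 cm³, so a = 4.957 × 10^-8 cm = 495.7 pm.
Atoms touch along the face diagonal, so √2·a = 4r, so r = 0.3536 × a = 175 pm.

175 pm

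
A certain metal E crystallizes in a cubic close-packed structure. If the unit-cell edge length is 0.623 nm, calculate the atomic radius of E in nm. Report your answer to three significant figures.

In an FCC lattice, atoms touch along the face diagonal, so √2·a = 4r.
r = √2·a/4 = 1.4142 × 0.623 / 4 = 0.220 nm.

0.220 nm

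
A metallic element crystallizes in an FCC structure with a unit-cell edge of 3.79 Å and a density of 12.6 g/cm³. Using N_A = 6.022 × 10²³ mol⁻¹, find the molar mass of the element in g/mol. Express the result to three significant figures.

103 g/mol

An FCC cell has Z = 4 atoms; a = 3.790 × 10^-8 cm.
M = ρ·N_A·a³/Z = 12.6 × 6.022 × 10²³ × 5.444 × 10^-23 / 4 = 103 g/mol.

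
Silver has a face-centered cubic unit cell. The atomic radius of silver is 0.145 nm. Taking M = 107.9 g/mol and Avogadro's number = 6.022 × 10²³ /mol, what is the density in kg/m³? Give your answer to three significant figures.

10400 kg/m³

In an FCC lattice, atoms touch along the face diagonal, so √2·a = 4r, giving a = 0.4101 nm = 4.101 × 10^-8 cm.
With Z = 4, ρ = Z·M/(N_A·a³) = 4 × 107.9 / (6.022 × 10²³ × 6.898 × 10^-23) = 10.39 g/cm³ = 10400 kg/m³.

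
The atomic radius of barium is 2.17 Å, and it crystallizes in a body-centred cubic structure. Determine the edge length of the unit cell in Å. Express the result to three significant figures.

5.01 Å

In a BCC lattice, atoms touch along the body diagonal, so √3·a = 4r.
a = 4r/√3 = 4 × 2.17 / 1.7321 = 5.01 Å.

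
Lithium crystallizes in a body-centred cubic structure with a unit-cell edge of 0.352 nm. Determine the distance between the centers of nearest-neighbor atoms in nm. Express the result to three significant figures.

0.305 nm

In a BCC structure, atoms touch along the body diagonal, so √3·a = 4r; the nearest-neighbor distance equals 2r = 0.8660·a.
d = 0.8660 × 0.352 = 0.305 nm.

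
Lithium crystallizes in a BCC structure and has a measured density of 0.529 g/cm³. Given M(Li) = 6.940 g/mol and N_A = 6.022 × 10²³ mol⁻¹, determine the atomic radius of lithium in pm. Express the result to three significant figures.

152 pm

For a BCC cell (Z = 2), a³ = Z·M/(N_A·ρ) = 2 × 6.940 / (6.022 × 10²³ × 0.5290) = 4.357 × 10^-23 cm³, so a = 3.519 × 10^-8 cm = 351.9 pm.
Atoms touch along the body diagonal, so √3·a = 4r, so r = 0.4330 × a = 152 pm.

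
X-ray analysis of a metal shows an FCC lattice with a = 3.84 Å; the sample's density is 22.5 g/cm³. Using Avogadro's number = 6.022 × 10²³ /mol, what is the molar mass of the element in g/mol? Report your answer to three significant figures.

An FCC cell has Z = 4 atoms; a = 3.840 × 10^-8 cm.
M = ρ·N_A·a³/Z = 22.5 × 6.022 × 10²³ × 5.662 × 10^-23 / 4 = 192 g/mol.

192 g/mol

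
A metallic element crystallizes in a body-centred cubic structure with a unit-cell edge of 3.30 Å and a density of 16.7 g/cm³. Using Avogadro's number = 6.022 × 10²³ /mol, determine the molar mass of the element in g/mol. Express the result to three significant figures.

A BCC cell has Z = 2 atoms; a = 3.300 × 10^-8 cm.
M = ρ·N_A·a³/Z = 16.7 × 6.022 × 10²³ × 3.594 × 10^-23 / 2 = 181 g/mol.

181 g/mol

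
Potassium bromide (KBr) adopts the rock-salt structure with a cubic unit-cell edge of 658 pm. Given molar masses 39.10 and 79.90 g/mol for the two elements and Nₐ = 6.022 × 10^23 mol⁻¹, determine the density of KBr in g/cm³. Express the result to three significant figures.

2.77 g/cm³

The rock-salt structure contains Z = 4 formula units per cell; M(KBr) = 39.10 + 79.90 = 119.0 g/mol.
a³ = (6.580 × 10^-8 cm)³ = 2.849 × 10^-22 cm³.
ρ = 4 × 119.0 / (6.022 × 10²³ × 2.849 × 10^-22) = 2.775 g/cm³.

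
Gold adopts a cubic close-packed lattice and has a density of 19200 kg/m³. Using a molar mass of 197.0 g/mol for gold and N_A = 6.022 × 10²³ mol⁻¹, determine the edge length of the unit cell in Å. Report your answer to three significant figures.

4.08 Å

With Z = 4 atoms per FCC cell, a³ = Z·M/(N_A·ρ) = 4 × 197.0 / (6.022 × 10²³ × 19.20 g/cm³) = 6.815 × 10^-23 cm³.
a = (6.815 × 10^-23)^(1/3) = 4.085 × 10^-8 cm = 4.08 Å.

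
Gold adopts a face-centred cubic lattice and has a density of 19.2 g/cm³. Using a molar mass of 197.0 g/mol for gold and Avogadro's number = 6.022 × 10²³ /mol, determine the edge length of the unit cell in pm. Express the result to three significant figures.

408 pm

With Z = 4 atoms per FCC cell, a³ = Z·M/(N_A·ρ) = 4 × 197.0 / (6.022 × 10²³ × 19.20 g/cm³) = 6.815 × 10^-23 cm³.
a = (6.815 × 10^-23)^(1/3) = 4.085 × 10^-8 cm = 408 pm.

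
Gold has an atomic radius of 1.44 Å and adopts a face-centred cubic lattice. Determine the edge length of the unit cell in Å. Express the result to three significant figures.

4.07 Å

In an FCC lattice, atoms touch along the face diagonal, so √2·a = 4r.
a = 4r/√2 = 4 × 1.44 / 1.4142 = 4.07 Å.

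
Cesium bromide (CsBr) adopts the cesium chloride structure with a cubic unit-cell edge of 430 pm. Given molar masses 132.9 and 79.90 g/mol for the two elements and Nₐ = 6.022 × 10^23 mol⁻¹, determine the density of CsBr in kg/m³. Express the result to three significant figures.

4440 kg/m³

The cesium chloride structure contains Z = 1 formula unit per cell; M(CsBr) = 132.9 + 79.90 = 212.8 g/mol.
a³ = (4.300 × 10^-8 cm)³ = 7.951 × 10^-23 cm³.
ρ = 1 × 212.8 / (6.022 × 10²³ × 7.951 × 10^-23) = 4.445 g/cm³ = 4440 kg/m³.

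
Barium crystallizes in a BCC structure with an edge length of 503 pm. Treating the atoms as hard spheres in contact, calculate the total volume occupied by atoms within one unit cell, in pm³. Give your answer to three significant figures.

In a BCC lattice atoms touch along the body diagonal, so √3·a = 4r, so r = 0.4330a = 217.8 pm.
V_atoms = Z × (4/3)πr³ = 2 × (4/3)π × (217.8)³ = 8.66 × 10^7 pm³.

8.66 × 10^7 pm³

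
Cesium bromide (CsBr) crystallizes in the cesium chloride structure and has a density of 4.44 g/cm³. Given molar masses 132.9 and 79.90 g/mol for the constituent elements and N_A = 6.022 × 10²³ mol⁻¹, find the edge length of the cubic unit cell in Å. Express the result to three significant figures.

M(CsBr) = 212.8 g/mol; Z = 1 formula unit per cell.
a³ = Z·M/(N_A·ρ) = 1 × 212.8 / (6.022 × 10²³ × 4.44) = 7.959 × 10^-23 cm³, so a = 4.301 × 10^-8 cm = 4.30 Å.

4.30 Å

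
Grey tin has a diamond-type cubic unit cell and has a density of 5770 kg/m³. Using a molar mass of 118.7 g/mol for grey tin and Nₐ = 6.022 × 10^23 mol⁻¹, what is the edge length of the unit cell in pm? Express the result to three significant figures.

With Z = 8 atoms per diamond cubic cell, a³ = Z·M/(N_A·ρ) = 8 × 118.7 / (6.022 × 10²³ × 5.770 g/cm³) = 2.733 × 10^-22 cm³.
a = (2.733 × 10^-22)^(1/3) = 6.489 × 10^-8 cm = 649 pm.

649 pm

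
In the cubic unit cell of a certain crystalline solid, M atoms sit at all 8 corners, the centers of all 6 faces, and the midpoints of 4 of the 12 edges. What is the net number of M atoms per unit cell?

Corner atoms are shared by 8 cells (1/8 each), face atoms by 2 (1/2 each), edge atoms by 4 (1/4 each).
Net atoms = 8 × 1/8 + 6 × 1/2 + 4 × 1/4 = 1 + 3 + 1 = 5.

5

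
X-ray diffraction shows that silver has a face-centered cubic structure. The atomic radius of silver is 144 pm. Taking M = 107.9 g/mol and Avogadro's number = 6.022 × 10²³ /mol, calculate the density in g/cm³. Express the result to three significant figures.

10.6 g/cm³

In an FCC lattice, atoms touch along the face diagonal, so √2·a = 4r, giving a = 407.3 pm = 4.073 × 10^-8 cm.
With Z = 4, ρ = Z·M/(N_A·a³) = 4 × 107.9 / (6.022 × 10²³ × 6.757 × 10^-23) = 10.61 g/cm³.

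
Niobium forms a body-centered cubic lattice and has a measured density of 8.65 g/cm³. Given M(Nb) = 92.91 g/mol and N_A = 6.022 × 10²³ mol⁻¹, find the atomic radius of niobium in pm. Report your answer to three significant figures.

143 pm

For a BCC cell (Z = 2), a³ = Z·M/(N_A·ρ) = 2 × 92.91 / (6.022 × 10²³ × 8.650) = 3.567 × 10^-23 cm³, so a = 3.292 × 10^-8 cm = 329.2 pm.
Atoms touch along the body diagonal, so √3·a = 4r, so r = 0.4330 × a = 143 pm.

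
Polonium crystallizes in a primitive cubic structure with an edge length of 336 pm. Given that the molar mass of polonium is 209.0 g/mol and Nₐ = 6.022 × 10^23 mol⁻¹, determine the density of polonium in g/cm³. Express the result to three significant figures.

A simple cubic unit cell contains Z = 1 atom.
Cell volume: a³ = (336 pm)³ = (3.360 × 10^-8 cm)³ = 3.793 × 10^-23 cm³.
ρ = Z·M/(N_A·a³) = 1 × 209.0 / (6.022 × 10²³ × 3.793 × 10^-23) = 9.149 g/cm³.

9.15 g/cm³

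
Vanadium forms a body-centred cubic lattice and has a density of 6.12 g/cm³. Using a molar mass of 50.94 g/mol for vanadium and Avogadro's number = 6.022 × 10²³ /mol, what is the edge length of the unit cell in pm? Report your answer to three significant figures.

With Z = 2 atoms per BCC cell, a³ = Z·M/(N_A·ρ) = 2 × 50.94 / (6.022 × 10²³ × 6.120 g/cm³) = 2.764 × 10^-23 cm³.
a = (2.764 × 10^-23)^(1/3) = 3.024 × 10^-8 cm = 302 pm.

302 pm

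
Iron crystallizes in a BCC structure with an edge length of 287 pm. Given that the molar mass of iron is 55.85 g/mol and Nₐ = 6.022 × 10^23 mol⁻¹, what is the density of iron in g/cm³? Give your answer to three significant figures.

7.85 g/cm³

A BCC unit cell contains Z = 2 atoms.
Cell volume: a³ = (287 pm)³ = (2.870 × 10^-8 cm)³ = 2.364 × 10^-23 cm³.
ρ = Z·M/(N_A·a³) = 2 × 55.85 / (6.022 × 10²³ × 2.364 × 10^-23) = 7.846 g/cm³.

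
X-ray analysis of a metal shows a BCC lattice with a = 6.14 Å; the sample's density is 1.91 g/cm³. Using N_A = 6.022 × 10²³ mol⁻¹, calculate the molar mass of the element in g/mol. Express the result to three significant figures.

A BCC cell has Z = 2 atoms; a = 6.140 × 10^-8 cm.
M = ρ·N_A·a³/Z = 1.91 × 6.022 × 10²³ × 2.315 × 10^-22 / 2 = 133 g/mol.

133 g/mol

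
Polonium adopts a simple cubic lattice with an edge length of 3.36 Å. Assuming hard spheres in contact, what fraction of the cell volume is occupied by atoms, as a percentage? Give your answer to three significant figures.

52.4%

In a simple cubic lattice atoms touch along the cell edge, so a = 2r, so r = 0.5000a = 1.680 Å.
Packing fraction = Z·(4/3)πr³ / a³ = 1 × (4/3)π × (1.680)³ / (3.36)³ = 0.5236 = 52.4%.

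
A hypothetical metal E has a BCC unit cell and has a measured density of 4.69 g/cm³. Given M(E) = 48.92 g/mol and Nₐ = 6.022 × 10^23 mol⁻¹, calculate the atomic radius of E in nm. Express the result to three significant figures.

For a BCC cell (Z = 2), a³ = Z·M/(N_A·ρ) = 2 × 48.92 / (6.022 × 10²³ × 4.690) = 3.464 × 10^-23 cm³, so a = 3.260 × 10^-8 cm = 0.3260 nm.
Atoms touch along the body diagonal, so √3·a = 4r, so r = 0.4330 × a = 0.141 nm.

0.141 nm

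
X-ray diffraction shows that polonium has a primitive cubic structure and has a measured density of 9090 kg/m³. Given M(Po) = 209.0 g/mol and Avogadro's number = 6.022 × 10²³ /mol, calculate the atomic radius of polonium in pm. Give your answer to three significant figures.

For a simple cubic cell (Z = 1), a³ = Z·M/(N_A·ρ) = 1 × 209.0 / (6.022 × 10²³ × 9.090) = 3.818 × 10^-23 cm³, so a = 3.367 × 10^-8 cm = 336.7 pm.
Atoms touch along the cell edge, so a = 2r, so r = 0.5000 × a = 168 pm.

168 pm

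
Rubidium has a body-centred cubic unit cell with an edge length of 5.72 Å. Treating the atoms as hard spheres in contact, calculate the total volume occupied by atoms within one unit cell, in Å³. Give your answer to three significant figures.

In a BCC lattice atoms touch along the body diagonal, so √3·a = 4r, so r = 0.4330a = 2.477 Å.
V_atoms = Z × (4/3)πr³ = 2 × (4/3)π × (2.477)³ = 127 Å³.

127 Å³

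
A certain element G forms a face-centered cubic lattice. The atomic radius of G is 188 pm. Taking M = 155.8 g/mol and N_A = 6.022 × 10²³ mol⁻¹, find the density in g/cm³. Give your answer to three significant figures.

In an FCC lattice, atoms touch along the face diagonal, so √2·a = 4r, giving a = 531.7 pm = 5.317 × 10^-8 cm.
With Z = 4, ρ = Z·M/(N_A·a³) = 4 × 155.8 / (6.022 × 10²³ × 1.504 × 10^-22) = 6.883 g/cm³.

6.88 g/cm³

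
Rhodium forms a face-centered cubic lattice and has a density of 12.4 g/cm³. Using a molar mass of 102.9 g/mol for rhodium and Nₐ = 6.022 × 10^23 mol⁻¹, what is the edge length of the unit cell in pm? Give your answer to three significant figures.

381 pm

With Z = 4 atoms per FCC cell, a³ = Z·M/(N_A·ρ) = 4 × 102.9 / (6.022 × 10²³ × 12.40 g/cm³) = 5.512 × 10^-23 cm³.
a = (5.512 × 10^-23)^(1/3) = 3.806 × 10^-8 cm = 381 pm.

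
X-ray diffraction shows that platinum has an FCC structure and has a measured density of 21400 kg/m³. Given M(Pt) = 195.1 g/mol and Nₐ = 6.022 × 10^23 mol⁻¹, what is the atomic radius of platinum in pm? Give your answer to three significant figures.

For an FCC cell (Z = 4), a³ = Z·M/(N_A·ρ) = 4 × 195.1 / (6.022 × 10²³ × 21.40) = 6.056 × 10^-23 cm³, so a = 3.927 × 10^-8 cm = 392.7 pm.
Atoms touch along the face diagonal, so √2·a = 4r, so r = 0.3536 × a = 139 pm.

139 pm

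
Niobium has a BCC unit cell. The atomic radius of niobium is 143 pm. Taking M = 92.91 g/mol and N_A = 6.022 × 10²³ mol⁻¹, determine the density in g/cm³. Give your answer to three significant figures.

8.57 g/cm³

In a BCC lattice, atoms touch along the body diagonal, so √3·a = 4r, giving a = 330.2 pm = 3.302 × 10^-8 cm.
With Z = 2, ρ = Z·M/(N_A·a³) = 2 × 92.91 / (6.022 × 10²³ × 3.602 × 10^-23) = 8.567 g/cm³.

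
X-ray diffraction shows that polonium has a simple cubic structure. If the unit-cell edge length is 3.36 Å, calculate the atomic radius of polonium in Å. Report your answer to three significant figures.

1.68 Å

In a simple cubic lattice, atoms touch along the cell edge, so a = 2r.
r = a/2 = 3.36/2 = 1.68 Å.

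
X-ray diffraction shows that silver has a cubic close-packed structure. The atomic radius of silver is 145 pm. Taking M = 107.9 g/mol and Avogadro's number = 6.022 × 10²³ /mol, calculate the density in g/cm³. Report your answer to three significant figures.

10.4 g/cm³

In an FCC lattice, atoms touch along the face diagonal, so √2·a = 4r, giving a = 410.1 pm = 4.101 × 10^-8 cm.
With Z = 4, ρ = Z·M/(N_A·a³) = 4 × 107.9 / (6.022 × 10²³ × 6.898 × 10^-23) = 10.39 g/cm³.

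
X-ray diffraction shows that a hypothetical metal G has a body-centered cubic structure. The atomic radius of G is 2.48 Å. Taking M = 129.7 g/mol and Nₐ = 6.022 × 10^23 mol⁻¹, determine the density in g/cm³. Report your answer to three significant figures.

In a BCC lattice, atoms touch along the body diagonal, so √3·a = 4r, giving a = 5.727 Å = 5.727 × 10^-8 cm.
With Z = 2, ρ = Z·M/(N_A·a³) = 2 × 129.7 / (6.022 × 10²³ × 1.879 × 10^-22) = 2.293 g/cm³.

2.29 g/cm³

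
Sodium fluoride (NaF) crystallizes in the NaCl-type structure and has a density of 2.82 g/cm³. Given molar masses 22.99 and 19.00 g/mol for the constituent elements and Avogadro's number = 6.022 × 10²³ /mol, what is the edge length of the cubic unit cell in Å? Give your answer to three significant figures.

M(NaF) = 41.99 g/mol; Z = 4 formula units per cell.
a³ = Z·M/(N_A·ρ) = 4 × 41.99 / (6.022 × 10²³ × 2.82) = 9.890 × 10^-23 cm³, so a = 4.625 × 10^-8 cm = 4.62 Å.

4.62 Å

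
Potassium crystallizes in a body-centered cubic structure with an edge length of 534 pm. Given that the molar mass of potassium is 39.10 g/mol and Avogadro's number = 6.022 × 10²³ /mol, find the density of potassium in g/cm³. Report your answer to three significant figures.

0.853 g/cm³

A BCC unit cell contains Z = 2 atoms.
Cell volume: a³ = (534 pm)³ = (5.340 × 10^-8 cm)³ = 1.523 × 10^-22 cm³.
ρ = Z·M/(N_A·a³) = 2 × 39.10 / (6.022 × 10²³ × 1.523 × 10^-22) = 0.8528 g/cm³.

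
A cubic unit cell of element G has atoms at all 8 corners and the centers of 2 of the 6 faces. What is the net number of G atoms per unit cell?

Corner atoms are shared by 8 cells (1/8 each), face atoms by 2 (1/2 each).
Net atoms = 8 × 1/8 + 2 × 1/2 = 1 + 1 = 2.

2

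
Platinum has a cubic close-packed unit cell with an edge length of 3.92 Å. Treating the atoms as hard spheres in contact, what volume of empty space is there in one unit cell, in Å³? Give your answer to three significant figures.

15.6 Å³

In an FCC lattice atoms touch along the face diagonal, so √2·a = 4r, so r = 0.3536a = 1.386 Å.
V_cell = a³ = 60.24 Å³; V_atoms = 4 × (4/3)πr³ = 44.60 Å³.
Empty space = 60.24 − 44.60 = 15.6 Å³.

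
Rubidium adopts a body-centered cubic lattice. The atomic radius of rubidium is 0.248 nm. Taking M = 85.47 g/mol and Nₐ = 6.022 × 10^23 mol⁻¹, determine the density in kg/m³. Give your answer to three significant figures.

1510 kg/m³

In a BCC lattice, atoms touch along the body diagonal, so √3·a = 4r, giving a = 0.5727 nm = 5.727 × 10^-8 cm.
With Z = 2, ρ = Z·M/(N_A·a³) = 2 × 85.47 / (6.022 × 10²³ × 1.879 × 10^-22) = 1.511 g/cm³ = 1510 kg/m³.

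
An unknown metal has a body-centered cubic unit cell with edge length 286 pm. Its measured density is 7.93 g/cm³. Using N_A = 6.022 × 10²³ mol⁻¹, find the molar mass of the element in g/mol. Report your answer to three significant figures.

55.9 g/mol

A BCC cell has Z = 2 atoms; a = 2.860 × 10^-8 cm.
M = ρ·N_A·a³/Z = 7.93 × 6.022 × 10²³ × 2.339 × 10^-23 / 2 = 55.9 g/mol.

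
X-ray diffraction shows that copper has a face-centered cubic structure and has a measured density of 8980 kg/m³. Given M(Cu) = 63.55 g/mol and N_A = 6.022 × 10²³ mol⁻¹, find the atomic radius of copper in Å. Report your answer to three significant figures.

1.28 Å

For an FCC cell (Z = 4), a³ = Z·M/(N_A·ρ) = 4 × 63.55 / (6.022 × 10²³ × 8.980) = 4.701 × 10^-23 cm³, so a = 3.609 × 10^-8 cm = 3.609 Å.
Atoms touch along the face diagonal, so √2·a = 4r, so r = 0.3536 × a = 1.28 Å.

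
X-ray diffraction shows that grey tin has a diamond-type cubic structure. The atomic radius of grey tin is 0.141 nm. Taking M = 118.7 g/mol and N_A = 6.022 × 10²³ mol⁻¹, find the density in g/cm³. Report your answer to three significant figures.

5.71 g/cm³

In a diamond cubic lattice, nearest neighbors lie along the body diagonal with √3·a = 8r, giving a = 0.6513 nm = 6.513 × 10^-8 cm.
With Z = 8, ρ = Z·M/(N_A·a³) = 8 × 118.7 / (6.022 × 10²³ × 2.762 × 10^-22) = 5.709 g/cm³.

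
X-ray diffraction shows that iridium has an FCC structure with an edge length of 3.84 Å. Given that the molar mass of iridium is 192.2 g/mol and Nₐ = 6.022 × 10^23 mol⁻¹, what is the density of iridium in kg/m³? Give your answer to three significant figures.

An FCC unit cell contains Z = 4 atoms.
Cell volume: a³ = (3.84 Å)³ = (3.840 × 10^-8 cm)³ = 5.662 × 10^-23 cm³.
ρ = Z·M/(N_A·a³) = 4 × 192.2 / (6.022 × 10²³ × 5.662 × 10^-23) = 22.55 g/cm³ = 22500 kg/m³.

22500 kg/m³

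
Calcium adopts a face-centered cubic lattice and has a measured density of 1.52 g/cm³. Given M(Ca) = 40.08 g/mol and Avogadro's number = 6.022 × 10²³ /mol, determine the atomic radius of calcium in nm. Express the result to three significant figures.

For an FCC cell (Z = 4), a³ = Z·M/(N_A·ρ) = 4 × 40.08 / (6.022 × 10²³ × 1.520) = 1.751 × 10^-22 cm³, so a = 5.595 × 10^-8 cm = 0.5595 nm.
Atoms touch along the face diagonal, so √2·a = 4r, so r = 0.3536 × a = 0.198 nm.

0.198 nm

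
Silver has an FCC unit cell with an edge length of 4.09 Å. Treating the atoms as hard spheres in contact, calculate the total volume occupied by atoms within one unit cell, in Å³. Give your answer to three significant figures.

In an FCC lattice atoms touch along the face diagonal, so √2·a = 4r, so r = 0.3536a = 1.446 Å.
V_atoms = Z × (4/3)πr³ = 4 × (4/3)π × (1.446)³ = 50.7 Å³.

50.7 Å³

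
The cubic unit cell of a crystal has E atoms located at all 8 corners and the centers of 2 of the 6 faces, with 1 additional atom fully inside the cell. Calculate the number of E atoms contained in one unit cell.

Corner atoms are shared by 8 cells (1/8 each), face atoms by 2 (1/2 each), interior atoms are unshared.
Net atoms = 8 × 1/8 + 2 × 1/2 + 1 = 1 + 1 + 1 = 3.

3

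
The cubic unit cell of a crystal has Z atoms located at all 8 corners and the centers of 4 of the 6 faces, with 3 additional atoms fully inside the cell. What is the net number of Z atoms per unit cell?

6

Corner atoms are shared by 8 cells (1/8 each), face atoms by 2 (1/2 each), interior atoms are unshared.
Net atoms = 8 × 1/8 + 4 × 1/2 + 3 = 1 + 2 + 3 = 6.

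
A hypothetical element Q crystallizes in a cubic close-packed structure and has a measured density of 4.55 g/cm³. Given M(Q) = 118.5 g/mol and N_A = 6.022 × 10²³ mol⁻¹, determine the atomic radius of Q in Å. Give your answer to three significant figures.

For an FCC cell (Z = 4), a³ = Z·M/(N_A·ρ) = 4 × 118.5 / (6.022 × 10²³ × 4.550) = 1.730 × 10^-22 cm³, so a = 5.572 × 10^-8 cm = 5.572 Å.
Atoms touch along the face diagonal, so √2·a = 4r, so r = 0.3536 × a = 1.97 Å.

1.97 Å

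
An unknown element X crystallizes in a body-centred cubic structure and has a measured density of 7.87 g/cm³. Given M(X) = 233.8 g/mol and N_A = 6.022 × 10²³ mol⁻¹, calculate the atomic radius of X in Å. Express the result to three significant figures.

For a BCC cell (Z = 2), a³ = Z·M/(N_A·ρ) = 2 × 233.8 / (6.022 × 10²³ × 7.870) = 9.866 × 10^-23 cm³, so a = 4.621 × 10^-8 cm = 4.621 Å.
Atoms touch along the body diagonal, so √3·a = 4r, so r = 0.4330 × a = 2.00 Å.

2.00 Å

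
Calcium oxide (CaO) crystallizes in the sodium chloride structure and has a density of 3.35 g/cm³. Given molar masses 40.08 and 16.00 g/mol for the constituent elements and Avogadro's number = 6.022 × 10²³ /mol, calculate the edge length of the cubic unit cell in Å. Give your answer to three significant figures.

4.81 Å

M(CaO) = 56.08 g/mol; Z = 4 formula units per cell.
a³ = Z·M/(N_A·ρ) = 4 × 56.08 / (6.022 × 10²³ × 3.35) = 1.112 × 10^-22 cm³, so a = 4.809 × 10^-8 cm = 4.81 Å.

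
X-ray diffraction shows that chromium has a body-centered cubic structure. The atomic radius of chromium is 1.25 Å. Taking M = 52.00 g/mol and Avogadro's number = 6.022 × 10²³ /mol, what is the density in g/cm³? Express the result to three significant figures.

In a BCC lattice, atoms touch along the body diagonal, so √3·a = 4r, giving a = 2.887 Å = 2.887 × 10^-8 cm.
With Z = 2, ρ = Z·M/(N_A·a³) = 2 × 52.00 / (6.022 × 10²³ × 2.406 × 10^-23) = 7.179 g/cm³.

7.18 g/cm³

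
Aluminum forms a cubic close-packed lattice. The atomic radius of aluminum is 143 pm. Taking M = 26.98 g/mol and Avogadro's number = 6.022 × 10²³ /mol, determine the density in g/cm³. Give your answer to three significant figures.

2.71 g/cm³

In an FCC lattice, atoms touch along the face diagonal, so √2·a = 4r, giving a = 404.5 pm = 4.045 × 10^-8 cm.
With Z = 4, ρ = Z·M/(N_A·a³) = 4 × 26.98 / (6.022 × 10²³ × 6.617 × 10^-23) = 2.708 g/cm³.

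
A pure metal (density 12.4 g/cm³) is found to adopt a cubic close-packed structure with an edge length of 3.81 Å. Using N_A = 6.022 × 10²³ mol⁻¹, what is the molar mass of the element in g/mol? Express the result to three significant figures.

An FCC cell has Z = 4 atoms; a = 3.810 × 10^-8 cm.
M = ρ·N_A·a³/Z = 12.4 × 6.022 × 10²³ × 5.531 × 10^-23 / 4 = 103 g/mol.

103 g/mol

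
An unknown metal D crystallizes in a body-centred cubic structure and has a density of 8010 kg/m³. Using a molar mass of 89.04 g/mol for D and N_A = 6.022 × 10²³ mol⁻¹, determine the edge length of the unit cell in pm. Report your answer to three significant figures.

With Z = 2 atoms per BCC cell, a³ = Z·M/(N_A·ρ) = 2 × 89.04 / (6.022 × 10²³ × 8.010 g/cm³) = 3.692 × 10^-23 cm³.
a = (3.692 × 10^-23)^(1/3) = 3.330 × 10^-8 cm = 333 pm.

333 pm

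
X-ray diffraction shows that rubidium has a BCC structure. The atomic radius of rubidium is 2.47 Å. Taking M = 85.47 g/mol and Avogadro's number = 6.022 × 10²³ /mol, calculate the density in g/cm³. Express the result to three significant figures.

In a BCC lattice, atoms touch along the body diagonal, so √3·a = 4r, giving a = 5.704 Å = 5.704 × 10^-8 cm.
With Z = 2, ρ = Z·M/(N_A·a³) = 2 × 85.47 / (6.022 × 10²³ × 1.856 × 10^-22) = 1.529 g/cm³.

1.53 g/cm³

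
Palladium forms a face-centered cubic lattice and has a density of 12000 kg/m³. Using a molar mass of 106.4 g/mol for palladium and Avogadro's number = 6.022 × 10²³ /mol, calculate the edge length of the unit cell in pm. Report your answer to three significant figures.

With Z = 4 atoms per FCC cell, a³ = Z·M/(N_A·ρ) = 4 × 106.4 / (6.022 × 10²³ × 12.00 g/cm³) = 5.890 × 10^-23 cm³.
a = (5.890 × 10^-23)^(1/3) = 3.891 × 10^-8 cm = 389 pm.

389 pm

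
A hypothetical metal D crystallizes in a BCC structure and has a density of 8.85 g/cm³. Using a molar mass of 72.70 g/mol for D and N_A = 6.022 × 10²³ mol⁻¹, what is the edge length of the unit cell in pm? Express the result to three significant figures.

With Z = 2 atoms per BCC cell, a³ = Z·M/(N_A·ρ) = 2 × 72.70 / (6.022 × 10²³ × 8.850 g/cm³) = 2.728 × 10^-23 cm³.
a = (2.728 × 10^-23)^(1/3) = 3.010 × 10^-8 cm = 301 pm.

301 pm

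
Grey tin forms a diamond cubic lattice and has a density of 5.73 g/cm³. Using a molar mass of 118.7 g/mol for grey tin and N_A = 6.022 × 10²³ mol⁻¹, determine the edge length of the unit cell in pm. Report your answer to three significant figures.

650 pm

With Z = 8 atoms per diamond cubic cell, a³ = Z·M/(N_A·ρ) = 8 × 118.7 / (6.022 × 10²³ × 5.730 g/cm³) = 2.752 × 10^-22 cm³.
a = (2.752 × 10^-22)^(1/3) = 6.505 × 10^-8 cm = 650 pm.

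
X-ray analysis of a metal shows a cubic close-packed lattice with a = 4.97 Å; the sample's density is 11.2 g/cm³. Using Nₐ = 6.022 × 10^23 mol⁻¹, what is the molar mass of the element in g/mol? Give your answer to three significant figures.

An FCC cell has Z = 4 atoms; a = 4.970 × 10^-8 cm.
M = ρ·N_A·a³/Z = 11.2 × 6.022 × 10²³ × 1.228 × 10^-22 / 4 = 207 g/mol.

207 g/mol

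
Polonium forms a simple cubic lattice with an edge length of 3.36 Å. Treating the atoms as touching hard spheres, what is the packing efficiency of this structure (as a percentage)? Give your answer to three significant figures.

52.4%

In a simple cubic lattice atoms touch along the cell edge, so a = 2r, so r = 0.5000a = 1.680 Å.
Packing fraction = Z·(4/3)πr³ / a³ = 1 × (4/3)π × (1.680)³ / (3.36)³ = 0.5236 = 52.4%.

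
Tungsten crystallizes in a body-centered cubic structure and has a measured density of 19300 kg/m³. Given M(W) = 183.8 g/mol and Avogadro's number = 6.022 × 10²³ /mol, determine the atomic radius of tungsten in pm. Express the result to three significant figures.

137 pm

For a BCC cell (Z = 2), a³ = Z·M/(N_A·ρ) = 2 × 183.8 / (6.022 × 10²³ × 19.30) = 3.163 × 10^-23 cm³, so a = 3.162 × 10^-8 cm = 316.2 pm.
Atoms touch along the body diagonal, so √3·a = 4r, so r = 0.4330 × a = 137 pm.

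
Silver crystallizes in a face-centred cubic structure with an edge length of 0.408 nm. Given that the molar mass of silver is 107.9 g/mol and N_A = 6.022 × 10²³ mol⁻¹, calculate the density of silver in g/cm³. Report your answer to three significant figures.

An FCC unit cell contains Z = 4 atoms.
Cell volume: a³ = (0.408 nm)³ = (4.080 × 10^-8 cm)³ = 6.792 × 10^-23 cm³.
ρ = Z·M/(N_A·a³) = 4 × 107.9 / (6.022 × 10²³ × 6.792 × 10^-23) = 10.55 g/cm³.

10.6 g/cm³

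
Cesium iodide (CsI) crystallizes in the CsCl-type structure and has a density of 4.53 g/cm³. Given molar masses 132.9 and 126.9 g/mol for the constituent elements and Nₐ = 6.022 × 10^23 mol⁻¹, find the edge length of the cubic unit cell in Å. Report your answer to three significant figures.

M(CsI) = 259.8 g/mol; Z = 1 formula unit per cell.
a³ = Z·M/(N_A·ρ) = 1 × 259.8 / (6.022 × 10²³ × 4.53) = 9.524 × 10^-23 cm³, so a = 4.567 × 10^-8 cm = 4.57 Å.

4.57 Å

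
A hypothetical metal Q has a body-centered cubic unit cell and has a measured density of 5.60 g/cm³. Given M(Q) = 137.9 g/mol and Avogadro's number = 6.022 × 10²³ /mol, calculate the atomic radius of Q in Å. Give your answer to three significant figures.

For a BCC cell (Z = 2), a³ = Z·M/(N_A·ρ) = 2 × 137.9 / (6.022 × 10²³ × 5.600) = 8.178 × 10^-23 cm³, so a = 4.341 × 10^-8 cm = 4.341 Å.
Atoms touch along the body diagonal, so √3·a = 4r, so r = 0.4330 × a = 1.88 Å.

1.88 Å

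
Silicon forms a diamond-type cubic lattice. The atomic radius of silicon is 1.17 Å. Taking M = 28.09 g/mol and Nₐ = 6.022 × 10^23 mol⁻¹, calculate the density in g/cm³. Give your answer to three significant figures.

2.36 g/cm³

In a diamond cubic lattice, nearest neighbors lie along the body diagonal with √3·a = 8r, giving a = 5.404 Å = 5.404 × 10^-8 cm.
With Z = 8, ρ = Z·M/(N_A·a³) = 8 × 28.09 / (6.022 × 10²³ × 1.578 × 10^-22) = 2.365 g/cm³.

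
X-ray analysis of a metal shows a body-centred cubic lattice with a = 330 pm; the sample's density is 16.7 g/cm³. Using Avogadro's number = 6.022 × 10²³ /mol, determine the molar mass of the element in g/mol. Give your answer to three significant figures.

181 g/mol

A BCC cell has Z = 2 atoms; a = 3.300 × 10^-8 cm.
M = ρ·N_A·a³/Z = 16.7 × 6.022 × 10²³ × 3.594 × 10^-23 / 2 = 181 g/mol.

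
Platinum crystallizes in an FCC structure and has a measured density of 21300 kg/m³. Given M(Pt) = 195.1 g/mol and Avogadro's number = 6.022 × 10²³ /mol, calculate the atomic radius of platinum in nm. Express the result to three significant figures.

0.139 nm

For an FCC cell (Z = 4), a³ = Z·M/(N_A·ρ) = 4 × 195.1 / (6.022 × 10²³ × 21.30) = 6.084 × 10^-23 cm³, so a = 3.933 × 10^-8 cm = 0.3933 nm.
Atoms touch along the face diagonal, so √2·a = 4r, so r = 0.3536 × a = 0.139 nm.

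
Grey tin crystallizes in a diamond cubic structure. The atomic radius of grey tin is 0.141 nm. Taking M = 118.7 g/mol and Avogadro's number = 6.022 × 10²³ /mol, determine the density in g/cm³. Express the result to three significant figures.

In a diamond cubic lattice, nearest neighbors lie along the body diagonal with √3·a = 8r, giving a = 0.6513 nm = 6.513 × 10^-8 cm.
With Z = 8, ρ = Z·M/(N_A·a³) = 8 × 118.7 / (6.022 × 10²³ × 2.762 × 10^-22) = 5.709 g/cm³.

5.71 g/cm³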